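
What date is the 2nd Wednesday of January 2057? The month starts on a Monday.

January 2057 begins on a Monday, so the first Wednesday is January 3 (2 days later).
The 2nd Wednesday is 1 weeks later: 3 + 7 = 10.

January 10, 2057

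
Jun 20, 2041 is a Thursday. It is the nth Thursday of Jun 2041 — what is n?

3rd

Day 20 falls in week ⌈20/7⌉ of the month.
Days 1–7 hold the 1st Thursday, 8–14 the 2nd, 15–21 the 3rd, 22–28 the 4th, 29–31 the 5th.
20 is in the range for the 3rd.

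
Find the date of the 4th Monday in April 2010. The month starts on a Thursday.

2010-04-26

April 2010 begins on a Thursday, so the first Monday is April 5 (4 days later).
The 4th Monday is 3 weeks later: 5 + 21 = 26.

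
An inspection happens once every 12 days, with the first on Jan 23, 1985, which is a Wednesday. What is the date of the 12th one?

The 12th occurrence is 11 intervals after the first: 11 × 12 = 132 days after Jan 23, 1985.
Jan has 31 days — 8 days to the end of Jan leaves 124.
Feb has 28 days (96 left).
Mar has 31 days (65 left).
Apr has 30 days (35 left).
May has 31 days (4 left).
4 days into Jun → Jun 4, 1985.

Jun 4, 1985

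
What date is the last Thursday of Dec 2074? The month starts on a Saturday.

Dec 27, 2074

Dec 2074 begins on a Saturday, so the first Thursday is Dec 6 (5 days later).
Dec 2074 has 31 days. Adding weeks: 6, 13, 20, 27 — the last one ≤ 31 is the 27th.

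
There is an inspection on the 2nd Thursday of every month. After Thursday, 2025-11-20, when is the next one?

2025-12-11

November 2025 starts on a Saturday; its first Thursday is the 6th, so the 2nd Thursday is the 13th — 2025-11-13.
That is not after 2025-11-20, so look at December 2025.
December 2025 starts on a Monday; its first Thursday is the 4th, so the 2nd Thursday is the 11th — 2025-12-11.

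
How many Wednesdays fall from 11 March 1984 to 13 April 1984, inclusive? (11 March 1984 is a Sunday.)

11 March 1984 is a Sunday; the first Wednesday on or after it is 14 March 1984 (3 days later).
From 14 March 1984 to 13 April 1984: 17 + 13 = 30 days (rest of March, April).
30 ÷ 7 = 4 full weeks with remainder 2, so 4 more Wednesdays after the first → 5.

5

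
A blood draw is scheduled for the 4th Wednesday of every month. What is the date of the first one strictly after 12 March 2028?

22 March 2028

March 2028 starts on a Wednesday; its first Wednesday is the 1st, so the 4th Wednesday is the 22nd — 22 March 2028.
22 March 2028 is after 12 March 2028, so that is the next one.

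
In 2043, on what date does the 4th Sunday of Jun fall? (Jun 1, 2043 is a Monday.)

Jun 28, 2043

Jun 2043 begins on a Monday, so the first Sunday is Jun 7 (6 days later).
The 4th Sunday is 3 weeks later: 7 + 21 = 28.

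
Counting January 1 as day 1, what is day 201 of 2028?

January has 31 days (201 − 31 = 170 remain).
February has 29 days (170 − 29 = 141 remain).
March has 31 days (141 − 31 = 110 remain).
April has 30 days (110 − 30 = 80 remain).
May has 31 days (80 − 31 = 49 remain).
June has 30 days (49 − 30 = 19 remain).
19 into July → July 19.

July 19, 2028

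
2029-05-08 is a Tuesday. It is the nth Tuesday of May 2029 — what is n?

2nd

Day 8 falls in week ⌈8/7⌉ of the month.
Days 1–7 hold the 1st Tuesday, 8–14 the 2nd, 15–21 the 3rd, 22–28 the 4th, 29–31 the 5th.
8 is in the range for the 2nd.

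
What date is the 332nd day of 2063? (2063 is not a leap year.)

Nov 28, 2063

Jan has 31 days (332 − 31 = 301 remain).
Feb has 28 days (301 − 28 = 273 remain).
Mar has 31 days (273 − 31 = 242 remain).
Apr has 30 days (242 − 30 = 212 remain).
May has 31 days (212 − 31 = 181 remain).
Jun has 30 days (181 − 30 = 151 remain).
Jul has 31 days (151 − 31 = 120 remain).
Aug has 31 days (120 − 31 = 89 remain).
Sep has 30 days (89 − 30 = 59 remain).
Oct has 31 days (59 − 31 = 28 remain).
28 into Nov → Nov 28.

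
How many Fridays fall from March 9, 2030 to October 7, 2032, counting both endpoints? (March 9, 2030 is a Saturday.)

March 9, 2030 is a Saturday; the first Friday on or after it is March 15, 2030 (6 days later).
From March 15, 2030 to October 7, 2032: 291 + 365 + 281 = 937 days (rest of 2030, 2031, to October 7, 2032 in 2032).
937 ÷ 7 = 133 full weeks with remainder 6, so 133 more Fridays after the first → 134.

134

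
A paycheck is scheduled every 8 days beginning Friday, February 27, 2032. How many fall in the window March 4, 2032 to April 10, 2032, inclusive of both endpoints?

5

Occurrences land 8·i days after February 27, 2032 for i = 0, 1, 2, …
March 4, 2032 is 6 days after the start; 6 ÷ 8 = 0 remainder 6; since the remainder is 6, round up to i = 1. First occurrence in the window: #2 on March 6, 2032 (1×8 = 8 days in).
April 10, 2032 is 43 days after the start; 43 ÷ 8 = 5 remainder 3. Last occurrence in the window: #6 on April 7, 2032.
Occurrences #2 through #6: 5 in total.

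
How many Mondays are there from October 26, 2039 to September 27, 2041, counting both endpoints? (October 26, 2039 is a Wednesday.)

100

October 26, 2039 is a Wednesday; the first Monday on or after it is October 31, 2039 (5 days later).
From October 31, 2039 to September 27, 2041: 61 + 366 + 270 = 697 days (rest of 2039, 2040, to September 27, 2041 in 2041).
697 ÷ 7 = 99 full weeks with remainder 4, so 99 more Mondays after the first → 100.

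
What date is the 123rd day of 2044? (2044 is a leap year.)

2044-05-02

January has 31 days (123 − 31 = 92 remain).
February has 29 days (92 − 29 = 63 remain).
March has 31 days (63 − 31 = 32 remain).
April has 30 days (32 − 30 = 2 remain).
2 into May → May 2.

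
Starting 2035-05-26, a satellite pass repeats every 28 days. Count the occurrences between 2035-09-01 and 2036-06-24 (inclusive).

Occurrences land 28·i days after 2035-05-26 for i = 0, 1, 2, …
2035-09-01 is 98 days after the start; 98 ÷ 28 = 3 remainder 14; since the remainder is 14, round up to i = 4. First occurrence in the window: #5 on 2035-09-15 (4×28 = 112 days in).
2036-06-24 is 395 days after the start; 395 ÷ 28 = 14 remainder 3. Last occurrence in the window: #15 on 2036-06-21.
Occurrences #5 through #15: 11 in total.

11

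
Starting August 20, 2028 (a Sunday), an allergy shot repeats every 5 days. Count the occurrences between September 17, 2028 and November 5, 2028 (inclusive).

10

Occurrences land 5·i days after August 20, 2028 for i = 0, 1, 2, …
September 17, 2028 is 28 days after the start; 28 ÷ 5 = 5 remainder 3; since the remainder is 3, round up to i = 6. First occurrence in the window: #7 on September 19, 2028 (6×5 = 30 days in).
November 5, 2028 is 77 days after the start; 77 ÷ 5 = 15 remainder 2. Last occurrence in the window: #16 on November 3, 2028.
Occurrences #7 through #16: 10 in total.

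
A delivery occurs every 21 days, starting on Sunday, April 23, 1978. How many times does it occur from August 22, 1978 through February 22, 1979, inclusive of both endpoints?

9

Occurrences land 21·i days after April 23, 1978 for i = 0, 1, 2, …
August 22, 1978 is 121 days after the start; 121 ÷ 21 = 5 remainder 16; since the remainder is 16, round up to i = 6. First occurrence in the window: #7 on August 27, 1978 (6×21 = 126 days in).
February 22, 1979 is 305 days after the start; 305 ÷ 21 = 14 remainder 11. Last occurrence in the window: #15 on February 11, 1979.
Occurrences #7 through #15: 9 in total.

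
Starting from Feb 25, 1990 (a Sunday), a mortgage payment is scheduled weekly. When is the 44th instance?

The 44th occurrence is 43 intervals after the first: 43 × 7 = 301 days after Feb 25, 1990.
Feb has 28 days — 3 days to the end of Feb leaves 298.
Mar has 31 days (267 left).
Apr has 30 days (237 left).
May has 31 days (206 left).
Jun has 30 days (176 left).
Jul has 31 days (145 left).
Aug has 31 days (114 left).
Sep has 30 days (84 left).
Oct has 31 days (53 left).
Nov has 30 days (23 left).
23 days into Dec → Dec 23, 1990.

Dec 23, 1990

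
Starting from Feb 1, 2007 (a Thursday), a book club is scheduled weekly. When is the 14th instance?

The 14th occurrence is 13 intervals after the first: 13 × 7 = 91 days after Feb 1, 2007.
Feb has 28 days — 27 days to the end of Feb leaves 64.
Mar has 31 days (33 left).
Apr has 30 days (3 left).
3 days into May → May 3, 2007.

May 3, 2007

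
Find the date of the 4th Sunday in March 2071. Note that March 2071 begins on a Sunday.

22 March 2071

March 2071 begins on a Sunday, so the first Sunday is March 1.
The 4th Sunday is 3 weeks later: 1 + 21 = 22.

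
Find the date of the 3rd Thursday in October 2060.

2060-10-21

The first Thursday of October 2060 is October 7.
The 3rd Thursday is 2 weeks later: 7 + 14 = 21.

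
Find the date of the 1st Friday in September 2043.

September 2043 begins on a Tuesday, so the first Friday is September 4 (3 days later).

September 4, 2043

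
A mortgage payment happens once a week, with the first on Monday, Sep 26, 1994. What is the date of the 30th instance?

Apr 17, 1995

The 30th occurrence is 29 intervals after the first: 29 × 7 = 203 days after Sep 26, 1994.
Sep has 30 days — 4 days to the end of Sep leaves 199.
Oct has 31 days (168 left).
Nov has 30 days (138 left).
Dec has 31 days (107 left).
Jan has 31 days (76 left).
Feb has 28 days (48 left).
Mar has 31 days (17 left).
17 days into Apr → Apr 17, 1995.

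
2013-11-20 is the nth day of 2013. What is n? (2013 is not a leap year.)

Days in months before November: 31 + 28 + 31 + 30 + 31 + 30 + 31 + 31 + 30 + 31 = 304.
Plus 20 days into November → day 324.

324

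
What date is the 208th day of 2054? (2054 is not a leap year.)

January has 31 days (208 − 31 = 177 remain).
February has 28 days (177 − 28 = 149 remain).
March has 31 days (149 − 31 = 118 remain).
April has 30 days (118 − 30 = 88 remain).
May has 31 days (88 − 31 = 57 remain).
June has 30 days (57 − 30 = 27 remain).
27 into July → July 27.

27 July 2054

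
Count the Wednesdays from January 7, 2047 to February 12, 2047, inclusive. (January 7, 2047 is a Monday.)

5

January 7, 2047 is a Monday; the first Wednesday on or after it is January 9, 2047 (2 days later).
From January 9, 2047 to February 12, 2047: 22 + 12 = 34 days (rest of January, February).
34 ÷ 7 = 4 full weeks with remainder 6, so 4 more Wednesdays after the first → 5.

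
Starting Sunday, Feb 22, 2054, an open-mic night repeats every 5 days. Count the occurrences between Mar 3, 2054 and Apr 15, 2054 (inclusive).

9

Occurrences land 5·i days after Feb 22, 2054 for i = 0, 1, 2, …
Mar 3, 2054 is 9 days after the start; 9 ÷ 5 = 1 remainder 4; since the remainder is 4, round up to i = 2. First occurrence in the window: #3 on Mar 4, 2054 (2×5 = 10 days in).
Apr 15, 2054 is 52 days after the start; 52 ÷ 5 = 10 remainder 2. Last occurrence in the window: #11 on Apr 13, 2054.
Occurrences #3 through #11: 9 in total.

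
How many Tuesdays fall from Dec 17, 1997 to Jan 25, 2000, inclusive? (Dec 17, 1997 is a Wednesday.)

Dec 17, 1997 is a Wednesday; the first Tuesday on or after it is Dec 23, 1997 (6 days later).
From Dec 23, 1997 to Jan 25, 2000: 8 + 365 + 365 + 25 = 763 days (rest of 1997, 1998, 1999, to Jan 25, 2000 in 2000).
763 ÷ 7 = 109 full weeks with remainder 0, so 109 more Tuesdays after the first → 110.

110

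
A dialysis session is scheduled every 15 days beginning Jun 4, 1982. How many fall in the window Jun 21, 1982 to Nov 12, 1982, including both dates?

Occurrences land 15·i days after Jun 4, 1982 for i = 0, 1, 2, …
Jun 21, 1982 is 17 days after the start; 17 ÷ 15 = 1 remainder 2; since the remainder is 2, round up to i = 2. First occurrence in the window: #3 on Jul 4, 1982 (2×15 = 30 days in).
Nov 12, 1982 is 161 days after the start; 161 ÷ 15 = 10 remainder 11. Last occurrence in the window: #11 on Nov 1, 1982.
Occurrences #3 through #11: 9 in total.

9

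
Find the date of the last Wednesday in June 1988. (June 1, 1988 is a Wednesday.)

June 1988 begins on a Wednesday, so the first Wednesday is June 1.
June 1988 has 30 days. Adding weeks: 1, 8, 15, 22, 29 — the last one ≤ 30 is the 29th.

June 29, 1988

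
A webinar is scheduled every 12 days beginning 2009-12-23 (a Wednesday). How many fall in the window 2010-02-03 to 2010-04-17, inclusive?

Occurrences land 12·i days after 2009-12-23 for i = 0, 1, 2, …
2010-02-03 is 42 days after the start; 42 ÷ 12 = 3 remainder 6; since the remainder is 6, round up to i = 4. First occurrence in the window: #5 on 2010-02-09 (4×12 = 48 days in).
2010-04-17 is 115 days after the start; 115 ÷ 12 = 9 remainder 7. Last occurrence in the window: #10 on 2010-04-10.
Occurrences #5 through #10: 6 in total.

6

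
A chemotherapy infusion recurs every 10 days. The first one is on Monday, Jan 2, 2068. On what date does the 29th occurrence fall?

The 29th occurrence is 28 intervals after the first: 28 × 10 = 280 days after Jan 2, 2068.
Jan has 31 days — 29 days to the end of Jan leaves 251.
Feb has 29 days (222 left).
Mar has 31 days (191 left).
Apr has 30 days (161 left).
May has 31 days (130 left).
Jun has 30 days (100 left).
Jul has 31 days (69 left).
Aug has 31 days (38 left).
Sep has 30 days (8 left).
8 days into Oct → Oct 8, 2068.

Oct 8, 2068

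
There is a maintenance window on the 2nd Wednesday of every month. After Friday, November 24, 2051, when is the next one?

November 2051 starts on a Wednesday; its first Wednesday is the 1st, so the 2nd Wednesday is the 8th — November 8, 2051.
That is not after November 24, 2051, so look at December 2051.
December 2051 starts on a Friday; its first Wednesday is the 6th, so the 2nd Wednesday is the 13th — December 13, 2051.

December 13, 2051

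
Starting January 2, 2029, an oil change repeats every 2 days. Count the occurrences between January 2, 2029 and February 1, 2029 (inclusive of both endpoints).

Occurrences land 2·i days after January 2, 2029 for i = 0, 1, 2, …
The window opens on the start date, so the first occurrence inside is #1 on January 2, 2029.
February 1, 2029 is 30 days after the start; 30 ÷ 2 = 15 remainder 0. Last occurrence in the window: #16 on February 1, 2029.
Occurrences #1 through #16: 16 in total.

16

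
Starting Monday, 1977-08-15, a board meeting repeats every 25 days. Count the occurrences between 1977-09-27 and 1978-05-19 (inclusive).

Occurrences land 25·i days after 1977-08-15 for i = 0, 1, 2, …
1977-09-27 is 43 days after the start; 43 ÷ 25 = 1 remainder 18; since the remainder is 18, round up to i = 2. First occurrence in the window: #3 on 1977-10-04 (2×25 = 50 days in).
1978-05-19 is 277 days after the start; 277 ÷ 25 = 11 remainder 2. Last occurrence in the window: #12 on 1978-05-17.
Occurrences #3 through #12: 10 in total.

10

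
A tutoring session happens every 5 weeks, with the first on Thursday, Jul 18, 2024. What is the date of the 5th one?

Dec 5, 2024

The 5th occurrence is 4 intervals after the first: 4 × 35 = 140 days after Jul 18, 2024.
Jul has 31 days — 13 days to the end of Jul leaves 127.
Aug has 31 days (96 left).
Sep has 30 days (66 left).
Oct has 31 days (35 left).
Nov has 30 days (5 left).
5 days into Dec → Dec 5, 2024.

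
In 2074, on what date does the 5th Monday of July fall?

30 July 2074

July 2074 begins on a Sunday, so the first Monday is July 2 (1 day later).
The 5th Monday is 4 weeks later: 2 + 28 = 30.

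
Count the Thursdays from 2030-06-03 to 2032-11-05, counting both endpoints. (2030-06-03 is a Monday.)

2030-06-03 is a Monday; the first Thursday on or after it is 2030-06-06 (3 days later).
From 2030-06-06 to 2032-11-05: 208 + 365 + 310 = 883 days (rest of 2030, 2031, to 2032-11-05 in 2032).
883 ÷ 7 = 126 full weeks with remainder 1, so 126 more Thursdays after the first → 127.

127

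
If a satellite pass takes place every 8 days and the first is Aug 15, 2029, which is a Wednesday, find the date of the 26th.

The 26th occurrence is 25 intervals after the first: 25 × 8 = 200 days after Aug 15, 2029.
Aug has 31 days — 16 days to the end of Aug leaves 184.
Sep has 30 days (154 left).
Oct has 31 days (123 left).
Nov has 30 days (93 left).
Dec has 31 days (62 left).
Jan has 31 days (31 left).
Feb has 28 days (3 left).
3 days into Mar → Mar 3, 2030.

Mar 3, 2030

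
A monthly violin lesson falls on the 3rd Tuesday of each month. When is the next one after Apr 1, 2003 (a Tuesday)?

Apr 15, 2003

Apr 2003 starts on a Tuesday; its first Tuesday is the 1st, so the 3rd Tuesday is the 15th — Apr 15, 2003.
Apr 15, 2003 is after Apr 1, 2003, so that is the next one.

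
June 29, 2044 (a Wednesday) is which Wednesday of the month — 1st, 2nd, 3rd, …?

5th

Day 29 falls in week ⌈29/7⌉ of the month.
Days 1–7 hold the 1st Wednesday, 8–14 the 2nd, 15–21 the 3rd, 22–28 the 4th, 29–31 the 5th.
29 is in the range for the 5th.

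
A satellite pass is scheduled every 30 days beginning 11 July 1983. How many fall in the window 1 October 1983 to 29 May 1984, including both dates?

8

Occurrences land 30·i days after 11 July 1983 for i = 0, 1, 2, …
1 October 1983 is 82 days after the start; 82 ÷ 30 = 2 remainder 22; since the remainder is 22, round up to i = 3. First occurrence in the window: #4 on 9 October 1983 (3×30 = 90 days in).
29 May 1984 is 323 days after the start; 323 ÷ 30 = 10 remainder 23. Last occurrence in the window: #11 on 6 May 1984.
Occurrences #4 through #11: 8 in total.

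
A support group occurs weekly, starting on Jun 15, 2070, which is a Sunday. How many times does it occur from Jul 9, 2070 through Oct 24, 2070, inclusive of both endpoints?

15

Occurrences land 7·i days after Jun 15, 2070 for i = 0, 1, 2, …
Jul 9, 2070 is 24 days after the start; 24 ÷ 7 = 3 remainder 3; since the remainder is 3, round up to i = 4. First occurrence in the window: #5 on Jul 13, 2070 (4×7 = 28 days in).
Oct 24, 2070 is 131 days after the start; 131 ÷ 7 = 18 remainder 5. Last occurrence in the window: #19 on Oct 19, 2070.
Occurrences #5 through #19: 15 in total.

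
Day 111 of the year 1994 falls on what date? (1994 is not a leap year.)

1994-04-21

January has 31 days (111 − 31 = 80 remain).
February has 28 days (80 − 28 = 52 remain).
March has 31 days (52 − 31 = 21 remain).
21 into April → April 21.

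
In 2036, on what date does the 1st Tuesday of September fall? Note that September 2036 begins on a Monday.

September 2036 begins on a Monday, so the first Tuesday is September 2 (1 day later).

September 2, 2036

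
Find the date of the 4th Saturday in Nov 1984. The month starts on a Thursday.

Nov 24, 1984

Nov 1984 begins on a Thursday, so the first Saturday is Nov 3 (2 days later).
The 4th Saturday is 3 weeks later: 3 + 21 = 24.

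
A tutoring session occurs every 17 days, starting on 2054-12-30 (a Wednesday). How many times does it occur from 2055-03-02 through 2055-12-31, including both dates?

18

Occurrences land 17·i days after 2054-12-30 for i = 0, 1, 2, …
2055-03-02 is 62 days after the start; 62 ÷ 17 = 3 remainder 11; since the remainder is 11, round up to i = 4. First occurrence in the window: #5 on 2055-03-08 (4×17 = 68 days in).
2055-12-31 is 366 days after the start; 366 ÷ 17 = 21 remainder 9. Last occurrence in the window: #22 on 2055-12-22.
Occurrences #5 through #22: 18 in total.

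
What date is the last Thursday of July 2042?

2042-07-31

July 2042 begins on a Tuesday, so the first Thursday is July 3 (2 days later).
July 2042 has 31 days. Adding weeks: 3, 10, 17, 24, 31 — the last one ≤ 31 is the 31st.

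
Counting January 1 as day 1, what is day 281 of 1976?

January has 31 days (281 − 31 = 250 remain).
February has 29 days (250 − 29 = 221 remain).
March has 31 days (221 − 31 = 190 remain).
April has 30 days (190 − 30 = 160 remain).
May has 31 days (160 − 31 = 129 remain).
June has 30 days (129 − 30 = 99 remain).
July has 31 days (99 − 31 = 68 remain).
August has 31 days (68 − 31 = 37 remain).
September has 30 days (37 − 30 = 7 remain).
7 into October → October 7.

October 7, 1976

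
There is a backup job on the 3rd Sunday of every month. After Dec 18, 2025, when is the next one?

Dec 21, 2025

Dec 2025 starts on a Monday; its first Sunday is the 7th, so the 3rd Sunday is the 21st — Dec 21, 2025.
Dec 21, 2025 is after Dec 18, 2025, so that is the next one.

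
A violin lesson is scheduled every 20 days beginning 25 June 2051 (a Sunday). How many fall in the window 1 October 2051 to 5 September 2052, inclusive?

Occurrences land 20·i days after 25 June 2051 for i = 0, 1, 2, …
1 October 2051 is 98 days after the start; 98 ÷ 20 = 4 remainder 18; since the remainder is 18, round up to i = 5. First occurrence in the window: #6 on 3 October 2051 (5×20 = 100 days in).
5 September 2052 is 438 days after the start; 438 ÷ 20 = 21 remainder 18. Last occurrence in the window: #22 on 18 August 2052.
Occurrences #6 through #22: 17 in total.

17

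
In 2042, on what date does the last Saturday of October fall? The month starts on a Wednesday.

October 2042 begins on a Wednesday, so the first Saturday is October 4 (3 days later).
October 2042 has 31 days. Adding weeks: 4, 11, 18, 25 — the last one ≤ 31 is the 25th.

2042-10-25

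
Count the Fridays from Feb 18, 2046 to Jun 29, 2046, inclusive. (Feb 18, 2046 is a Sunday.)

Feb 18, 2046 is a Sunday; the first Friday on or after it is Feb 23, 2046 (5 days later).
From Feb 23, 2046 to Jun 29, 2046: 5 + 31 + 30 + 31 + 29 = 126 days (rest of Feb, Mar, Apr, May, Jun).
126 ÷ 7 = 18 full weeks with remainder 0, so 18 more Fridays after the first → 19.

19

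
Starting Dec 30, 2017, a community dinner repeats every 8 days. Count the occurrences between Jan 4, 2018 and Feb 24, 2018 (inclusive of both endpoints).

7

Occurrences land 8·i days after Dec 30, 2017 for i = 0, 1, 2, …
Jan 4, 2018 is 5 days after the start; 5 ÷ 8 = 0 remainder 5; since the remainder is 5, round up to i = 1. First occurrence in the window: #2 on Jan 7, 2018 (1×8 = 8 days in).
Feb 24, 2018 is 56 days after the start; 56 ÷ 8 = 7 remainder 0. Last occurrence in the window: #8 on Feb 24, 2018.
Occurrences #2 through #8: 7 in total.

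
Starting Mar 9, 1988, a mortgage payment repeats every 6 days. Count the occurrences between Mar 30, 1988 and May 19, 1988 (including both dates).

8

Occurrences land 6·i days after Mar 9, 1988 for i = 0, 1, 2, …
Mar 30, 1988 is 21 days after the start; 21 ÷ 6 = 3 remainder 3; since the remainder is 3, round up to i = 4. First occurrence in the window: #5 on Apr 2, 1988 (4×6 = 24 days in).
May 19, 1988 is 71 days after the start; 71 ÷ 6 = 11 remainder 5. Last occurrence in the window: #12 on May 14, 1988.
Occurrences #5 through #12: 8 in total.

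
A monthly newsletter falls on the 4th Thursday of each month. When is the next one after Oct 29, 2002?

Oct 2002 starts on a Tuesday; its first Thursday is the 3rd, so the 4th Thursday is the 24th — Oct 24, 2002.
That is not after Oct 29, 2002, so look at Nov 2002.
Nov 2002 starts on a Friday; its first Thursday is the 7th, so the 4th Thursday is the 28th — Nov 28, 2002.

Nov 28, 2002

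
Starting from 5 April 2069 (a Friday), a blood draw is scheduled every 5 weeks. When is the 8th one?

The 8th occurrence is 7 intervals after the first: 7 × 35 = 245 days after 5 April 2069.
April has 30 days — 25 days to the end of April leaves 220.
May has 31 days (189 left).
June has 30 days (159 left).
July has 31 days (128 left).
August has 31 days (97 left).
September has 30 days (67 left).
October has 31 days (36 left).
November has 30 days (6 left).
6 days into December → 6 December 2069.

6 December 2069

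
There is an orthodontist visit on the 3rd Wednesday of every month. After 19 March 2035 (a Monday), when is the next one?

21 March 2035

March 2035 starts on a Thursday; its first Wednesday is the 7th, so the 3rd Wednesday is the 21st — 21 March 2035.
21 March 2035 is after 19 March 2035, so that is the next one.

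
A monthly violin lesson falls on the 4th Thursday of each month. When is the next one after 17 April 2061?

April 2061 starts on a Friday; its first Thursday is the 7th, so the 4th Thursday is the 28th — 28 April 2061.
28 April 2061 is after 17 April 2061, so that is the next one.

28 April 2061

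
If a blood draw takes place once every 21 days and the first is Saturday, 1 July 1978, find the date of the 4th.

2 September 1978

The 4th occurrence is 3 intervals after the first: 3 × 21 = 63 days after 1 July 1978.
July has 31 days — 30 days to the end of July leaves 33.
August has 31 days (2 left).
2 days into September → 2 September 1978.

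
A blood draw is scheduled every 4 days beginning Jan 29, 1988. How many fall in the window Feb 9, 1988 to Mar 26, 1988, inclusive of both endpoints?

Occurrences land 4·i days after Jan 29, 1988 for i = 0, 1, 2, …
Feb 9, 1988 is 11 days after the start; 11 ÷ 4 = 2 remainder 3; since the remainder is 3, round up to i = 3. First occurrence in the window: #4 on Feb 10, 1988 (3×4 = 12 days in).
Mar 26, 1988 is 57 days after the start; 57 ÷ 4 = 14 remainder 1. Last occurrence in the window: #15 on Mar 25, 1988.
Occurrences #4 through #15: 12 in total.

12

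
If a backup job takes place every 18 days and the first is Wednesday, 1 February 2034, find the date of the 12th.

18 August 2034

The 12th occurrence is 11 intervals after the first: 11 × 18 = 198 days after 1 February 2034.
February has 28 days — 27 days to the end of February leaves 171.
March has 31 days (140 left).
April has 30 days (110 left).
May has 31 days (79 left).
June has 30 days (49 left).
July has 31 days (18 left).
18 days into August → 18 August 2034.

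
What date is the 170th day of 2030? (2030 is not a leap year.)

Jan has 31 days (170 − 31 = 139 remain).
Feb has 28 days (139 − 28 = 111 remain).
Mar has 31 days (111 − 31 = 80 remain).
Apr has 30 days (80 − 30 = 50 remain).
May has 31 days (50 − 31 = 19 remain).
19 into Jun → Jun 19.

Jun 19, 2030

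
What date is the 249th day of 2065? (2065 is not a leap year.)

September 6, 2065

January has 31 days (249 − 31 = 218 remain).
February has 28 days (218 − 28 = 190 remain).
March has 31 days (190 − 31 = 159 remain).
April has 30 days (159 − 30 = 129 remain).
May has 31 days (129 − 31 = 98 remain).
June has 30 days (98 − 30 = 68 remain).
July has 31 days (68 − 31 = 37 remain).
August has 31 days (37 − 31 = 6 remain).
6 into September → September 6.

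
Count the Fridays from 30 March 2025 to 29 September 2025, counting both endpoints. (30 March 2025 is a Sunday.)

26

30 March 2025 is a Sunday; the first Friday on or after it is 4 April 2025 (5 days later).
From 4 April 2025 to 29 September 2025: 26 + 31 + 30 + 31 + 31 + 29 = 178 days (rest of April, May, June, July, August, September).
178 ÷ 7 = 25 full weeks with remainder 3, so 25 more Fridays after the first → 26.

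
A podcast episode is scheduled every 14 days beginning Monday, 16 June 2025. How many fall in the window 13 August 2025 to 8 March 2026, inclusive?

14

Occurrences land 14·i days after 16 June 2025 for i = 0, 1, 2, …
13 August 2025 is 58 days after the start; 58 ÷ 14 = 4 remainder 2; since the remainder is 2, round up to i = 5. First occurrence in the window: #6 on 25 August 2025 (5×14 = 70 days in).
8 March 2026 is 265 days after the start; 265 ÷ 14 = 18 remainder 13. Last occurrence in the window: #19 on 23 February 2026.
Occurrences #6 through #19: 14 in total.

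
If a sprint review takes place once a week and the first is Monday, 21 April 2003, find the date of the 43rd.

9 February 2004

The 43rd occurrence is 42 intervals after the first: 42 × 7 = 294 days after 21 April 2003.
April has 30 days — 9 days to the end of April leaves 285.
May has 31 days (254 left).
June has 30 days (224 left).
July has 31 days (193 left).
August has 31 days (162 left).
September has 30 days (132 left).
October has 31 days (101 left).
November has 30 days (71 left).
December has 31 days (40 left).
January has 31 days (9 left).
9 days into February → 9 February 2004.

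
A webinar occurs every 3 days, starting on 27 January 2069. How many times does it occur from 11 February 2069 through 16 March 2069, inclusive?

12

Occurrences land 3·i days after 27 January 2069 for i = 0, 1, 2, …
11 February 2069 is 15 days after the start; 15 ÷ 3 = 5 remainder 0. First occurrence in the window: #6 on 11 February 2069 (5×3 = 15 days in).
16 March 2069 is 48 days after the start; 48 ÷ 3 = 16 remainder 0. Last occurrence in the window: #17 on 16 March 2069.
Occurrences #6 through #17: 12 in total.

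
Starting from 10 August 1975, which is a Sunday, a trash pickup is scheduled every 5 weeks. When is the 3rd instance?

The 3rd occurrence is 2 intervals after the first: 2 × 35 = 70 days after 10 August 1975.
August has 31 days — 21 days to the end of August leaves 49.
September has 30 days (19 left).
19 days into October → 19 October 1975.

19 October 1975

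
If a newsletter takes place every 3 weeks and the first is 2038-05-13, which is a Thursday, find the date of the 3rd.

2038-06-24

The 3rd occurrence is 2 intervals after the first: 2 × 21 = 42 days after 2038-05-13.
May has 31 days — 18 days to the end of May leaves 24.
24 days into June → 2038-06-24.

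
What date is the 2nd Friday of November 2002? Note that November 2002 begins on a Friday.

November 2002 begins on a Friday, so the first Friday is November 1.
The 2nd Friday is 1 weeks later: 1 + 7 = 8.

2002-11-08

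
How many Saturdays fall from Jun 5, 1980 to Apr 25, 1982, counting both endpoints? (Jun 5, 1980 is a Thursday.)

Jun 5, 1980 is a Thursday; the first Saturday on or after it is Jun 7, 1980 (2 days later).
From Jun 7, 1980 to Apr 25, 1982: 207 + 365 + 115 = 687 days (rest of 1980, 1981, to Apr 25, 1982 in 1982).
687 ÷ 7 = 98 full weeks with remainder 1, so 98 more Saturdays after the first → 99.

99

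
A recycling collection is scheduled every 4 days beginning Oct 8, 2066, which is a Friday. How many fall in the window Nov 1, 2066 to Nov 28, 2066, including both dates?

7

Occurrences land 4·i days after Oct 8, 2066 for i = 0, 1, 2, …
Nov 1, 2066 is 24 days after the start; 24 ÷ 4 = 6 remainder 0. First occurrence in the window: #7 on Nov 1, 2066 (6×4 = 24 days in).
Nov 28, 2066 is 51 days after the start; 51 ÷ 4 = 12 remainder 3. Last occurrence in the window: #13 on Nov 25, 2066.
Occurrences #7 through #13: 7 in total.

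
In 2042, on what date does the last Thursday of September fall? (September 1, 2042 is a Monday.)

25 September 2042

September 2042 begins on a Monday, so the first Thursday is September 4 (3 days later).
September 2042 has 30 days. Adding weeks: 4, 11, 18, 25 — the last one ≤ 30 is the 25th.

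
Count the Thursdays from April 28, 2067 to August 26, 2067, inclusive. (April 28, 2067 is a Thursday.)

18

April 28, 2067 is a Thursday; the first Thursday on or after it is April 28, 2067.
From April 28, 2067 to August 26, 2067: 2 + 31 + 30 + 31 + 26 = 120 days (rest of April, May, June, July, August).
120 ÷ 7 = 17 full weeks with remainder 1, so 17 more Thursdays after the first → 18.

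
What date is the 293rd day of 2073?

2073-10-20

January has 31 days (293 − 31 = 262 remain).
February has 28 days (262 − 28 = 234 remain).
March has 31 days (234 − 31 = 203 remain).
April has 30 days (203 − 30 = 173 remain).
May has 31 days (173 − 31 = 142 remain).
June has 30 days (142 − 30 = 112 remain).
July has 31 days (112 − 31 = 81 remain).
August has 31 days (81 − 31 = 50 remain).
September has 30 days (50 − 30 = 20 remain).
20 into October → October 20.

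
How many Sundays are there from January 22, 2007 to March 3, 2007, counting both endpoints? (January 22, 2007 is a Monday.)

January 22, 2007 is a Monday; the first Sunday on or after it is January 28, 2007 (6 days later).
From January 28, 2007 to March 3, 2007: 3 + 28 + 3 = 34 days (rest of January, February, March).
34 ÷ 7 = 4 full weeks with remainder 6, so 4 more Sundays after the first → 5.

5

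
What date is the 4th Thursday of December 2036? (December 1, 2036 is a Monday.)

25 December 2036

December 2036 begins on a Monday, so the first Thursday is December 4 (3 days later).
The 4th Thursday is 3 weeks later: 4 + 21 = 25.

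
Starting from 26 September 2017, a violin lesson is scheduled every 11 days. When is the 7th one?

The 7th occurrence is 6 intervals after the first: 6 × 11 = 66 days after 26 September 2017.
September has 30 days — 4 days to the end of September leaves 62.
October has 31 days (31 left).
November has 30 days (1 left).
1 day into December → 1 December 2017.

1 December 2017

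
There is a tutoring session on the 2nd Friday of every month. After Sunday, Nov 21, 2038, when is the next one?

Dec 10, 2038

Nov 2038 starts on a Monday; its first Friday is the 5th, so the 2nd Friday is the 12th — Nov 12, 2038.
That is not after Nov 21, 2038, so look at Dec 2038.
Dec 2038 starts on a Wednesday; its first Friday is the 3rd, so the 2nd Friday is the 10th — Dec 10, 2038.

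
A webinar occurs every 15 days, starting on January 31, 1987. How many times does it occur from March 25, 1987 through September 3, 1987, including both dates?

Occurrences land 15·i days after January 31, 1987 for i = 0, 1, 2, …
March 25, 1987 is 53 days after the start; 53 ÷ 15 = 3 remainder 8; since the remainder is 8, round up to i = 4. First occurrence in the window: #5 on April 1, 1987 (4×15 = 60 days in).
September 3, 1987 is 215 days after the start; 215 ÷ 15 = 14 remainder 5. Last occurrence in the window: #15 on August 29, 1987.
Occurrences #5 through #15: 11 in total.

11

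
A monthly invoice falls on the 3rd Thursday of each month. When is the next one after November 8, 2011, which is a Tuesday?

November 2011 starts on a Tuesday; its first Thursday is the 3rd, so the 3rd Thursday is the 17th — November 17, 2011.
November 17, 2011 is after November 8, 2011, so that is the next one.

November 17, 2011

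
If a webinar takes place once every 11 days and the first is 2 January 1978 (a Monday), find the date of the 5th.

The 5th occurrence is 4 intervals after the first: 4 × 11 = 44 days after 2 January 1978.
January has 31 days — 29 days to the end of January leaves 15.
15 days into February → 15 February 1978.

15 February 1978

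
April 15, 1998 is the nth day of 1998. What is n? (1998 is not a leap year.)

105

Days in months before April: 31 + 28 + 31 = 90.
Plus 15 days into April → day 105.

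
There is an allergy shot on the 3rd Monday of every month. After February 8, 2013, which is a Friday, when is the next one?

February 18, 2013

February 2013 starts on a Friday; its first Monday is the 4th, so the 3rd Monday is the 18th — February 18, 2013.
February 18, 2013 is after February 8, 2013, so that is the next one.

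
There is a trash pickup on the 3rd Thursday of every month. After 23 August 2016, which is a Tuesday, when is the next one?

15 September 2016

August 2016 starts on a Monday; its first Thursday is the 4th, so the 3rd Thursday is the 18th — 18 August 2016.
That is not after 23 August 2016, so look at September 2016.
September 2016 starts on a Thursday; its first Thursday is the 1st, so the 3rd Thursday is the 15th — 15 September 2016.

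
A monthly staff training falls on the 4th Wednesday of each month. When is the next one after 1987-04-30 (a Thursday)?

April 1987 starts on a Wednesday; its first Wednesday is the 1st, so the 4th Wednesday is the 22nd — 1987-04-22.
That is not after 1987-04-30, so look at May 1987.
May 1987 starts on a Friday; its first Wednesday is the 6th, so the 4th Wednesday is the 27th — 1987-05-27.

1987-05-27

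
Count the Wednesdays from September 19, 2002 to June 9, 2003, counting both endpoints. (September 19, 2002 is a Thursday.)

37

September 19, 2002 is a Thursday; the first Wednesday on or after it is September 25, 2002 (6 days later).
From September 25, 2002 to June 9, 2003: 5 + 31 + 30 + 31 + 31 + 28 + 31 + 30 + 31 + 9 = 257 days (rest of September, October, November, December, January, February, March, April, May, June).
257 ÷ 7 = 36 full weeks with remainder 5, so 36 more Wednesdays after the first → 37.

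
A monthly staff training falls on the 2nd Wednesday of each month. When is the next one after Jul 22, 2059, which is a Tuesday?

Jul 2059 starts on a Tuesday; its first Wednesday is the 2nd, so the 2nd Wednesday is the 9th — Jul 9, 2059.
That is not after Jul 22, 2059, so look at Aug 2059.
Aug 2059 starts on a Friday; its first Wednesday is the 6th, so the 2nd Wednesday is the 13th — Aug 13, 2059.

Aug 13, 2059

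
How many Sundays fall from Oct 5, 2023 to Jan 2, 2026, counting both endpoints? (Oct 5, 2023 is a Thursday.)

117

Oct 5, 2023 is a Thursday; the first Sunday on or after it is Oct 8, 2023 (3 days later).
From Oct 8, 2023 to Jan 2, 2026: 84 + 366 + 365 + 2 = 817 days (rest of 2023, 2024, 2025, to Jan 2, 2026 in 2026).
817 ÷ 7 = 116 full weeks with remainder 5, so 116 more Sundays after the first → 117.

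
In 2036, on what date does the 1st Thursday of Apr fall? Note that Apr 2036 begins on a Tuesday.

Apr 2036 begins on a Tuesday, so the first Thursday is Apr 3 (2 days later).

Apr 3, 2036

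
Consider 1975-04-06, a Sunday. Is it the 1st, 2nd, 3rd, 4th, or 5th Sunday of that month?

1st

Day 6 falls in week ⌈6/7⌉ of the month.
Days 1–7 hold the 1st Sunday, 8–14 the 2nd, 15–21 the 3rd, 22–28 the 4th, 29–31 the 5th.
6 is in the range for the 1st.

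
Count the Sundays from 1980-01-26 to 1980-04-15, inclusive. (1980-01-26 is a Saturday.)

12

1980-01-26 is a Saturday; the first Sunday on or after it is 1980-01-27 (1 day later).
From 1980-01-27 to 1980-04-15: 4 + 29 + 31 + 15 = 79 days (rest of January, February, March, April).
79 ÷ 7 = 11 full weeks with remainder 2, so 11 more Sundays after the first → 12.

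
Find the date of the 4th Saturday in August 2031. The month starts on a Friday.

23 August 2031

August 2031 begins on a Friday, so the first Saturday is August 2 (1 day later).
The 4th Saturday is 3 weeks later: 2 + 21 = 23.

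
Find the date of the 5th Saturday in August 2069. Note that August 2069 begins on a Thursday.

2069-08-31

August 2069 begins on a Thursday, so the first Saturday is August 3 (2 days later).
The 5th Saturday is 4 weeks later: 3 + 28 = 31.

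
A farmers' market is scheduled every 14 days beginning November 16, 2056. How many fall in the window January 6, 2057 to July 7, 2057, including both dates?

13

Occurrences land 14·i days after November 16, 2056 for i = 0, 1, 2, …
January 6, 2057 is 51 days after the start; 51 ÷ 14 = 3 remainder 9; since the remainder is 9, round up to i = 4. First occurrence in the window: #5 on January 11, 2057 (4×14 = 56 days in).
July 7, 2057 is 233 days after the start; 233 ÷ 14 = 16 remainder 9. Last occurrence in the window: #17 on June 28, 2057.
Occurrences #5 through #17: 13 in total.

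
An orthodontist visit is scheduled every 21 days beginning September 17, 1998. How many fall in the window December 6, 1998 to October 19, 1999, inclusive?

Occurrences land 21·i days after September 17, 1998 for i = 0, 1, 2, …
December 6, 1998 is 80 days after the start; 80 ÷ 21 = 3 remainder 17; since the remainder is 17, round up to i = 4. First occurrence in the window: #5 on December 10, 1998 (4×21 = 84 days in).
October 19, 1999 is 397 days after the start; 397 ÷ 21 = 18 remainder 19. Last occurrence in the window: #19 on September 30, 1999.
Occurrences #5 through #19: 15 in total.

15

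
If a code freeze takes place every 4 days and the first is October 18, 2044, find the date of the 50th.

The 50th occurrence is 49 intervals after the first: 49 × 4 = 196 days after October 18, 2044.
October has 31 days — 13 days to the end of October leaves 183.
November has 30 days (153 left).
December has 31 days (122 left).
January has 31 days (91 left).
February has 28 days (63 left).
March has 31 days (32 left).
April has 30 days (2 left).
2 days into May → May 2, 2045.

May 2, 2045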